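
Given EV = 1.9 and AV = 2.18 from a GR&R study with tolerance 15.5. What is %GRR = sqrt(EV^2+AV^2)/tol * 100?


GRR = sqrt(EV^2 + AV^2) = sqrt(1.9^2 + 2.18^2) = 2.8917815
%GRR = GRR / tol * 100 = 2.8917815 / 15.5 * 100
%GRR = 18.6567

18.6567


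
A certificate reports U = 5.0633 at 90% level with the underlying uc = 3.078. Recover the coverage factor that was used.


k = U / uc
k = 5.0633 / 3.078
k = 1.645

1.645


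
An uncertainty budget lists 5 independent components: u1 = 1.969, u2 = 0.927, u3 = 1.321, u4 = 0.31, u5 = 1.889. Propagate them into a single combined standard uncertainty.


uc = sqrt(1.969^2 + 0.927^2 + 1.321^2 + 0.31^2 + 1.889^2)
uc = sqrt(10.145752)
uc = 3.1852

3.1852


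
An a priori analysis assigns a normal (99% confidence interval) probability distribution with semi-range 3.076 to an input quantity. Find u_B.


u_B = half_width / 2.576
u_B = 3.076 / 2.576
u_B = 1.1941

1.1941


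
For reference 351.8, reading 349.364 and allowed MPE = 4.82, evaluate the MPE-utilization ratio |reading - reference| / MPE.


e = indication - reference = 349.364 - 351.8 = -2.4360
|e| = 2.4360
ratio = |e| / MPE = 2.4360 / 4.82
ratio = 0.5054

0.5054


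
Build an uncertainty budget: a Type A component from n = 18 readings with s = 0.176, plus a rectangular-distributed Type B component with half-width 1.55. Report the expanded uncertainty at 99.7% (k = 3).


u_A = s / sqrt(n) = 0.176 / sqrt(18) = 0.041483598
u_B = half_width / sqrt(3) = 1.55 / sqrt(3) = 0.89489292
uc = sqrt(u_A^2 + u_B^2) = sqrt(0.041483598^2 + 0.89489292^2) = 0.89585391
U = k * uc = 3 * 0.89585391
U = 2.6876

2.6876


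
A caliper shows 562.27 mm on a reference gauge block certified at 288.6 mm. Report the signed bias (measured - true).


Systematic error = measured - true
= 562.27 - 288.6
= 273.6700

273.6700


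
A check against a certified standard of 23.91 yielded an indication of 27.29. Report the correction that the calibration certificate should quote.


Correction = standard - reading
= 23.91 - 27.29
= -3.3800

-3.3800


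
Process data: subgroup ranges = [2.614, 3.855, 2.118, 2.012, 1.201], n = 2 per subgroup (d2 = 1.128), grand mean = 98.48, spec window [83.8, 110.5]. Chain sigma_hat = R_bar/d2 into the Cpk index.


R_bar = (2.614 + 3.855 + 2.118 + 2.012 + 1.201) / 5 = 2.36
sigma = R_bar / d2 = 2.36 / 1.128 = 2.0921986
Cp = (USL - LSL)/(6*sigma) = (110.5 - 83.8)/(6*2.0921986) = 2.1269
Cpu = (110.5 - 98.48)/(3*2.0921986) = 1.9151
Cpl = (98.48 - 83.8)/(3*2.0921986) = 2.3388
Cpk = min(Cpu, Cpl) = 1.9151

1.9151


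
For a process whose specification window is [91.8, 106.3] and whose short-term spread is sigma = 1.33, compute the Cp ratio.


Cp = (USL - LSL) / (6 * sigma)
= (106.3 - 91.8) / (6 * 1.33)
= 14.5000 / 7.9800
= 1.8170

1.8170


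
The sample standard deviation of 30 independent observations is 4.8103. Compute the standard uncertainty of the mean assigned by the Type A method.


u_A = s / sqrt(n)
u_A = 4.8103 / sqrt(30)
u_A = 4.8103 / 5.4772256
u_A = 0.8782

0.8782


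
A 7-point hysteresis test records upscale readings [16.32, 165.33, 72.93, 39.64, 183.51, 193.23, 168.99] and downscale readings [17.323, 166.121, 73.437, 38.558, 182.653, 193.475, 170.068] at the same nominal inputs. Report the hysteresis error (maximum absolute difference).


|16.32 - 17.323| = 1.0030
|165.33 - 166.121| = 0.7910
|72.93 - 73.437| = 0.5070
|39.64 - 38.558| = 1.0820
|183.51 - 182.653| = 0.8570
|193.23 - 193.475| = 0.2450
|168.99 - 170.068| = 1.0780
hysteresis = max(diffs) = 1.0820

1.0820


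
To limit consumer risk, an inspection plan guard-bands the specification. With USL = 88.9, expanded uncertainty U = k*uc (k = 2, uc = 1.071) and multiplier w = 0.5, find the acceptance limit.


U = k * uc = 2 * 1.071 = 2.142
guard band g = w * U = 0.5 * 2.142 = 1.071
AL = USL - g = 88.9 - 1.071
AL = 87.8290

87.8290


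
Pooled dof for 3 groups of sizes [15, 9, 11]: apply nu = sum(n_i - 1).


nu = sum_i (n_i - 1)
nu = ((15 - 1) + (9 - 1) + (11 - 1))
nu = 14 + 8 + 10
nu = 32

32


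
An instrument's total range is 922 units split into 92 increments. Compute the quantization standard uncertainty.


resolution = range / divisions
resolution = 922 / 92 = 10.021739
u_res = resolution / (2*sqrt(3))
u_res = 10.021739 / 3.4641016
u_res = 2.8930

2.8930


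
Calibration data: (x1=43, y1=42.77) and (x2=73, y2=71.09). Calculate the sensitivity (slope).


slope = (y2 - y1) / (x2 - x1)
= (71.09 - 42.77) / (73 - 43)
= 28.3200 / 30
= 0.9440

0.9440


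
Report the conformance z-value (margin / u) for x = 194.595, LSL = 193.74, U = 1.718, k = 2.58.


u = U / k = 1.718 / 2.58 = 0.66589147
margin = |LSL - x| = |193.74 - 194.595| = 0.855
z = margin / u = 0.855 / 0.66589147
z = 1.2840

1.2840


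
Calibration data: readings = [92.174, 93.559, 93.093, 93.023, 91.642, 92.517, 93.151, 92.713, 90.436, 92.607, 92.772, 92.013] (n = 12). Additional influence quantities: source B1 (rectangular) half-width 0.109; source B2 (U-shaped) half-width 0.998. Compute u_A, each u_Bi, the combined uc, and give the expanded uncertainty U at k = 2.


mean = (92.174 + 93.559 + 93.093 + 93.023 + 91.642 + 92.517 + 93.151 + 92.713 + 90.436 + 92.607 + 92.772 + 92.013) / 12 = 92.475
s = sqrt(sum((x - mean)^2)/(n-1)) = 0.83305331
u_A = s / sqrt(n) = 0.83305331 / sqrt(12) = 0.24048178
u_B1 = 0.109 / sqrt(3) = 0.062931179
u_B2 = 0.998 / sqrt(2) = 0.70569257
uc = sqrt(0.24048178^2 + 0.062931179^2 + 0.70569257^2) = 0.74819371
U = k * uc = 2 * 0.74819371
U = 1.4964

1.4964


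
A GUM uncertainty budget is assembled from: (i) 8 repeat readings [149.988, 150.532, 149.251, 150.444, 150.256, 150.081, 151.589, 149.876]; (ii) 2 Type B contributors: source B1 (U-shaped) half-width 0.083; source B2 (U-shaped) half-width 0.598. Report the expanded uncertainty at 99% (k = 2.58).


mean = (149.988 + 150.532 + 149.251 + 150.444 + 150.256 + 150.081 + 151.589 + 149.876) / 8 = 150.252125
s = sqrt(sum((x - mean)^2)/(n-1)) = 0.67030514
u_A = s / sqrt(n) = 0.67030514 / sqrt(8) = 0.23698865
u_B1 = 0.083 / sqrt(2) = 0.058689863
u_B2 = 0.598 / sqrt(2) = 0.42284986
uc = sqrt(0.23698865^2 + 0.058689863^2 + 0.42284986^2) = 0.48827259
U = k * uc = 2.58 * 0.48827259
U = 1.2597

1.2597


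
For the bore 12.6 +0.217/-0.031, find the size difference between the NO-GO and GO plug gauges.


GO = nominal - lower_tol (smallest hole = maximum material condition)
GO = 12.6 - 0.031 = 12.569
NO-GO = nominal + upper_tol (largest hole = least material condition)
NO-GO = 12.6 + 0.217 = 12.817
spread = NO-GO - GO = 12.817 - 12.569 = 0.2480

0.2480


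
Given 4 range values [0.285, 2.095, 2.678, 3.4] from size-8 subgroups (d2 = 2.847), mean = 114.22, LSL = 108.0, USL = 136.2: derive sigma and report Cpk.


R_bar = (0.285 + 2.095 + 2.678 + 3.4) / 4 = 2.1145
sigma = R_bar / d2 = 2.1145 / 2.847 = 0.74271163
Cp = (USL - LSL)/(6*sigma) = (136.2 - 108.0)/(6*0.74271163) = 6.3282
Cpu = (136.2 - 114.22)/(3*0.74271163) = 9.8648
Cpl = (114.22 - 108.0)/(3*0.74271163) = 2.7916
Cpk = min(Cpu, Cpl) = 2.7916

2.7916


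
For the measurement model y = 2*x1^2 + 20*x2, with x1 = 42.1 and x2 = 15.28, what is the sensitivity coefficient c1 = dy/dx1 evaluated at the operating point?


y = 2*x1^2 + 20*x2
dy/dx1 = 2*2*x1
Evaluate at x1 = 42.1: c1 = 4 * 42.1
c1 = 168.4000

168.4000


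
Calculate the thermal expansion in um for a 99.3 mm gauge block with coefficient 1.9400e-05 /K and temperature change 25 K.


dL = L * alpha * dT
= 99.3 * 1.9400e-05 * 25
= 0.0481605 mm
dL_um = 0.0481605 * 1000 = 48.1605 um

48.1605


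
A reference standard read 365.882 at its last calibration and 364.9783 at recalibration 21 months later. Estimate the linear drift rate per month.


rate = (v2 - v1) / months
= (364.9783 - 365.882) / 21
= -0.9037 / 21
= -0.0430

-0.0430


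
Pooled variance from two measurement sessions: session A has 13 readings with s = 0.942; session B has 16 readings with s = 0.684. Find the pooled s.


s_p = sqrt(((n1-1)*s1^2 + (n2-1)*s2^2) / (n1+n2-2))
numerator = (13-1)*0.942^2 + (16-1)*0.684^2 = 10.648368 + 7.01784 = 17.666208
denominator = 13 + 16 - 2 = 27
s_p^2 = 17.666208 / 27 = 0.654304
s_p = sqrt(0.654304) = 0.8089

0.8089


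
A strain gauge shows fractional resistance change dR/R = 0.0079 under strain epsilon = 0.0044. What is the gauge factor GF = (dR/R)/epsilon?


GF = (dR/R) / epsilon
= 0.0079 / 0.0044
= 1.7955

1.7955


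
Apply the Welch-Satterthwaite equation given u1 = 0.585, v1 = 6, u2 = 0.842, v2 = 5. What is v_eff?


uc = sqrt(u1^2 + u2^2) = sqrt(0.585^2 + 0.842^2) = 1.0252751
v_eff = uc^4 / (u1^4/v1 + u2^4/v2)
= 1.0252751^4 / (0.585^4/6 + 0.842^4/5)
= 1.1049984 / 0.12004565
v_eff = 9.2048

9.2048


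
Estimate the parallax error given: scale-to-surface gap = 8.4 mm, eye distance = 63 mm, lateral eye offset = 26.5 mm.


error = h * offset / d
= 8.4 * 26.5 / 63
= 3.5333

3.5333


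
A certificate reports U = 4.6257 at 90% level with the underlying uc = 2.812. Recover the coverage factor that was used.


k = U / uc
k = 4.6257 / 2.812
k = 1.645

1.645


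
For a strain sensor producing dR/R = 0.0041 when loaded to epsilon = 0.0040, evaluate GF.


GF = (dR/R) / epsilon
= 0.0041 / 0.0040
= 1.0250

1.0250


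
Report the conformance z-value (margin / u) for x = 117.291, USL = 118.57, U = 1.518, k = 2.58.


u = U / k = 1.518 / 2.58 = 0.58837209
margin = |USL - x| = |118.57 - 117.291| = 1.279
z = margin / u = 1.279 / 0.58837209
z = 2.1738

2.1738


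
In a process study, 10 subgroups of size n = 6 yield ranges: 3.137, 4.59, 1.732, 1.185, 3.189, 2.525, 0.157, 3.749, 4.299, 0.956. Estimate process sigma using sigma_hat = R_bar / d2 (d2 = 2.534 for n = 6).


R_bar = (3.137 + 4.59 + 1.732 + 1.185 + 3.189 + 2.525 + 0.157 + 3.749 + 4.299 + 0.956) / 10
R_bar = 25.519 / 10 = 2.5519
sigma_hat = R_bar / d2 = 2.5519 / 2.534 = 1.0071

1.0071


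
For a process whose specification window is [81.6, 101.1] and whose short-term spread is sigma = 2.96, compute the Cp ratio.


Cp = (USL - LSL) / (6 * sigma)
= (101.1 - 81.6) / (6 * 2.96)
= 19.5000 / 17.7600
= 1.0980

1.0980


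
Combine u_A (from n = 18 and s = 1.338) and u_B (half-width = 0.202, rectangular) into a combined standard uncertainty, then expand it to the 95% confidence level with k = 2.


u_A = s / sqrt(n) = 1.338 / sqrt(18) = 0.31536962
u_B = half_width / sqrt(3) = 0.202 / sqrt(3) = 0.11662475
uc = sqrt(u_A^2 + u_B^2) = sqrt(0.31536962^2 + 0.11662475^2) = 0.33624296
U = k * uc = 2 * 0.33624296
U = 0.6725

0.6725


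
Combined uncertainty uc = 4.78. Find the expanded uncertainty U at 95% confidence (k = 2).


U = k * uc
U = 2 * 4.78
U = 9.5600

9.5600


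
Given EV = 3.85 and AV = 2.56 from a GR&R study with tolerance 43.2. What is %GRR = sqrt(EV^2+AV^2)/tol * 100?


GRR = sqrt(EV^2 + AV^2) = sqrt(3.85^2 + 2.56^2) = 4.6234295
%GRR = GRR / tol * 100 = 4.6234295 / 43.2 * 100
%GRR = 10.7024

10.7024


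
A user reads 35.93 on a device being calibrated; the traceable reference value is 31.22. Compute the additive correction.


Correction = standard - reading
= 31.22 - 35.93
= -4.7100

-4.7100


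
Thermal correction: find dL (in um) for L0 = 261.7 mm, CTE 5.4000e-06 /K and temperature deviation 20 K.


dL = L * alpha * dT
= 261.7 * 5.4000e-06 * 20
= 0.0282636 mm
dL_um = 0.0282636 * 1000 = 28.2636 um

28.2636


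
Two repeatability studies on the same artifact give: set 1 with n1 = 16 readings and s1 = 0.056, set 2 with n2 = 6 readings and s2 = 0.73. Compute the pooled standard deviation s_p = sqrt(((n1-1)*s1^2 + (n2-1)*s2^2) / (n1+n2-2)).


s_p = sqrt(((n1-1)*s1^2 + (n2-1)*s2^2) / (n1+n2-2))
numerator = (16-1)*0.056^2 + (6-1)*0.73^2 = 0.04704 + 2.6645 = 2.71154
denominator = 16 + 6 - 2 = 20
s_p^2 = 2.71154 / 20 = 0.135577
s_p = sqrt(0.135577) = 0.3682

0.3682


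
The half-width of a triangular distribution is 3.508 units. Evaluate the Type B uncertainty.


u_B = half_width / sqrt(6)
u_B = 3.508 / 2.4494897
u_B = 1.4321

1.4321


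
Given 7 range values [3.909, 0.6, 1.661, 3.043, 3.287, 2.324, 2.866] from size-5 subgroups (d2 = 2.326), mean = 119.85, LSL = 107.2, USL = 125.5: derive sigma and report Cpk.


R_bar = (3.909 + 0.6 + 1.661 + 3.043 + 3.287 + 2.324 + 2.866) / 7 = 2.5271429
sigma = R_bar / d2 = 2.5271429 / 2.326 = 1.0864759
Cp = (USL - LSL)/(6*sigma) = (125.5 - 107.2)/(6*1.0864759) = 2.8072
Cpu = (125.5 - 119.85)/(3*1.0864759) = 1.7334
Cpl = (119.85 - 107.2)/(3*1.0864759) = 3.8810
Cpk = min(Cpu, Cpl) = 1.7334

1.7334


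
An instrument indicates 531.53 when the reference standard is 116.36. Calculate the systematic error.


Systematic error = measured - true
= 531.53 - 116.36
= 415.1700

415.1700


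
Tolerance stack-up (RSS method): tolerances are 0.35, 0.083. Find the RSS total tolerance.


RSS = sqrt(0.35^2 + 0.083^2)
= sqrt(0.129389)
= 0.3597

0.3597


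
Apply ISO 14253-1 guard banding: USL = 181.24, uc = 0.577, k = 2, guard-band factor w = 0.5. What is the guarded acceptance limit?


U = k * uc = 2 * 0.577 = 1.154
guard band g = w * U = 0.5 * 1.154 = 0.577
AL = USL - g = 181.24 - 0.577
AL = 180.6630

180.6630


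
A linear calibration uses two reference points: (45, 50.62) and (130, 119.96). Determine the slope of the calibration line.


slope = (y2 - y1) / (x2 - x1)
= (119.96 - 50.62) / (130 - 45)
= 69.3400 / 85
= 0.8158

0.8158


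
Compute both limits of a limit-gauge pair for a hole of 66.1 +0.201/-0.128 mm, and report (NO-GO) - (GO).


GO = nominal - lower_tol (smallest hole = maximum material condition)
GO = 66.1 - 0.128 = 65.972
NO-GO = nominal + upper_tol (largest hole = least material condition)
NO-GO = 66.1 + 0.201 = 66.301
spread = NO-GO - GO = 66.301 - 65.972 = 0.3290

0.3290


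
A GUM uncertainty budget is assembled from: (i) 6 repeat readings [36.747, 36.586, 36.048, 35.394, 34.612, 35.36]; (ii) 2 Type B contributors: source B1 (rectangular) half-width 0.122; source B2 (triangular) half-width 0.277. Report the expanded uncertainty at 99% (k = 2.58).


mean = (36.747 + 36.586 + 36.048 + 35.394 + 34.612 + 35.36) / 6 = 35.79116667
s = sqrt(sum((x - mean)^2)/(n-1)) = 0.81797565
u_A = s / sqrt(n) = 0.81797565 / sqrt(6) = 0.33393716
u_B1 = 0.122 / sqrt(3) = 0.070436733
u_B2 = 0.277 / sqrt(6) = 0.11308478
uc = sqrt(0.33393716^2 + 0.070436733^2 + 0.11308478^2) = 0.35953237
U = k * uc = 2.58 * 0.35953237
U = 0.9276

0.9276


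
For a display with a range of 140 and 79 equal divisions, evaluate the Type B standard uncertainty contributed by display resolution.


resolution = range / divisions
resolution = 140 / 79 = 1.7721519
u_res = resolution / (2*sqrt(3))
u_res = 1.7721519 / 3.4641016
u_res = 0.5116

0.5116


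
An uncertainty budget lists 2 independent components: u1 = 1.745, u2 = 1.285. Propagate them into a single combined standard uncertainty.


uc = sqrt(1.745^2 + 1.285^2)
uc = sqrt(4.69625)
uc = 2.1671

2.1671


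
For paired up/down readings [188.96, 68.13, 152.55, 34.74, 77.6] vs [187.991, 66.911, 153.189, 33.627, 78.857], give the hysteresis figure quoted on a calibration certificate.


|188.96 - 187.991| = 0.9690
|68.13 - 66.911| = 1.2190
|152.55 - 153.189| = 0.6390
|34.74 - 33.627| = 1.1130
|77.6 - 78.857| = 1.2570
hysteresis = max(diffs) = 1.2570

1.2570


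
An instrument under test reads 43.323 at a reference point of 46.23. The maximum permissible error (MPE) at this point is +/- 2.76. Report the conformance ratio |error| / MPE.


e = indication - reference = 43.323 - 46.23 = -2.9070
|e| = 2.9070
ratio = |e| / MPE = 2.9070 / 2.76
ratio = 1.0533

1.0533


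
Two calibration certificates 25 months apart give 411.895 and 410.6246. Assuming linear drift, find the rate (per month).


rate = (v2 - v1) / months
= (410.6246 - 411.895) / 25
= -1.2704 / 25
= -0.0508

-0.0508


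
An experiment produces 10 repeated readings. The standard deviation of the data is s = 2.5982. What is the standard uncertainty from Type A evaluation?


u_A = s / sqrt(n)
u_A = 2.5982 / sqrt(10)
u_A = 2.5982 / 3.1622777
u_A = 0.8216

0.8216


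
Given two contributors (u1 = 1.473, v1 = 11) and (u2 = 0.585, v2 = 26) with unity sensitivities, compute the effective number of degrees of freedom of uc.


uc = sqrt(u1^2 + u2^2) = sqrt(1.473^2 + 0.585^2) = 1.5849145
v_eff = uc^4 / (u1^4/v1 + u2^4/v2)
= 1.5849145^4 / (1.473^4/11 + 0.585^4/26)
= 6.3099128 / 0.43247944
v_eff = 14.5901

14.5901


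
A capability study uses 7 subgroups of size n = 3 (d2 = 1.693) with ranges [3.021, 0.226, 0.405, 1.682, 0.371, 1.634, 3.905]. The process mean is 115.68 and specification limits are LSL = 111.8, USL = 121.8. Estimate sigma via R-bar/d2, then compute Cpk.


R_bar = (3.021 + 0.226 + 0.405 + 1.682 + 0.371 + 1.634 + 3.905) / 7 = 1.6062857
sigma = R_bar / d2 = 1.6062857 / 1.693 = 0.94878069
Cp = (USL - LSL)/(6*sigma) = (121.8 - 111.8)/(6*0.94878069) = 1.7566
Cpu = (121.8 - 115.68)/(3*0.94878069) = 2.1501
Cpl = (115.68 - 111.8)/(3*0.94878069) = 1.3632
Cpk = min(Cpu, Cpl) = 1.3632

1.3632


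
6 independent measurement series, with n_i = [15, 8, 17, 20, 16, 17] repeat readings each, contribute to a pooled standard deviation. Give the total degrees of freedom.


nu = sum_i (n_i - 1)
nu = ((15 - 1) + (8 - 1) + (17 - 1) + (20 - 1) + (16 - 1) + (17 - 1))
nu = 14 + 7 + 16 + 19 + 15 + 16
nu = 87

87


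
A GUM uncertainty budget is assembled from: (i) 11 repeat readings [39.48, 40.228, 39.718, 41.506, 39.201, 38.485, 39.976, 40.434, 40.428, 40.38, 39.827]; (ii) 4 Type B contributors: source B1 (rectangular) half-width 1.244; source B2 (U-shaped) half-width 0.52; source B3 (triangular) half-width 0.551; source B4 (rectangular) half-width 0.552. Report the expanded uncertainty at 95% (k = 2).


mean = (39.48 + 40.228 + 39.718 + 41.506 + 39.201 + 38.485 + 39.976 + 40.434 + 40.428 + 40.38 + 39.827) / 11 = 39.96936364
s = sqrt(sum((x - mean)^2)/(n-1)) = 0.78356177
u_A = s / sqrt(n) = 0.78356177 / sqrt(11) = 0.23625276
u_B1 = 1.244 / sqrt(3) = 0.71822373
u_B2 = 0.52 / sqrt(2) = 0.36769553
u_B3 = 0.551 / sqrt(6) = 0.22494481
u_B4 = 0.552 / sqrt(3) = 0.31869735
uc = sqrt(0.23625276^2 + 0.71822373^2 + 0.36769553^2 + 0.22494481^2 + 0.31869735^2) = 0.9268381
U = k * uc = 2 * 0.9268381
U = 1.8537

1.8537


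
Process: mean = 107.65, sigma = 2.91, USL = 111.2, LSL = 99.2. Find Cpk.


Cpu = (USL - mean) / (3*sigma) = (111.2 - 107.65) / (3*2.91) = 0.4066
Cpl = (mean - LSL) / (3*sigma) = (107.65 - 99.2) / (3*2.91) = 0.9679
Cpk = min(Cpu, Cpl) = 0.4066

0.4066


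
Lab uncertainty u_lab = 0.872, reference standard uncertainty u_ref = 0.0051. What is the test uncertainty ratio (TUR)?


TUR = u_lab / u_ref
= 0.872 / 0.0051
= 170.9804

170.9804


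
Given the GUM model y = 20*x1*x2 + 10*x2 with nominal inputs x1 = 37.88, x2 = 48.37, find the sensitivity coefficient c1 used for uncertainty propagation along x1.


y = 20*x1*x2 + 10*x2
dy/dx1 = 20*x2
Evaluate at x2 = 48.37: c1 = 20 * 48.37
c1 = 967.4000

967.4000


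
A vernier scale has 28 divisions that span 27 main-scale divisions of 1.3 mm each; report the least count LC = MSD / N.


LC = MSD / n_div
= 1.3 / 28
= 0.0464

0.0464


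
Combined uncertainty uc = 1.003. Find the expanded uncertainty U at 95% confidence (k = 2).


U = k * uc
U = 2 * 1.003
U = 2.0060

2.0060


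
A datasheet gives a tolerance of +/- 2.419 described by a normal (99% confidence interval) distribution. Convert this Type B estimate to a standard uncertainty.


u_B = half_width / 2.576
u_B = 2.419 / 2.576
u_B = 0.9391

0.9391


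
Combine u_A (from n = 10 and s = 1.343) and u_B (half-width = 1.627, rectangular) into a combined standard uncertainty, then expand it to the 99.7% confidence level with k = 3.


u_A = s / sqrt(n) = 1.343 / sqrt(10) = 0.42469389
u_B = half_width / sqrt(3) = 1.627 / sqrt(3) = 0.93934889
uc = sqrt(u_A^2 + u_B^2) = sqrt(0.42469389^2 + 0.93934889^2) = 1.0308934
U = k * uc = 3 * 1.0308934
U = 3.0927

3.0927


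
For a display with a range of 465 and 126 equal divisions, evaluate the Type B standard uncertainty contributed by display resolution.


resolution = range / divisions
resolution = 465 / 126 = 3.6904762
u_res = resolution / (2*sqrt(3))
u_res = 3.6904762 / 3.4641016
u_res = 1.0653

1.0653


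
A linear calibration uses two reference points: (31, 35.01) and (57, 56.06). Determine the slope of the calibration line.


slope = (y2 - y1) / (x2 - x1)
= (56.06 - 35.01) / (57 - 31)
= 21.0500 / 26
= 0.8096

0.8096


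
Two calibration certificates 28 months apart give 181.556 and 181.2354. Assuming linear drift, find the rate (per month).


rate = (v2 - v1) / months
= (181.2354 - 181.556) / 28
= -0.3206 / 28
= -0.0115

-0.0115


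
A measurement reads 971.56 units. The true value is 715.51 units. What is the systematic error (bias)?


Systematic error = measured - true
= 971.56 - 715.51
= 256.0500

256.0500


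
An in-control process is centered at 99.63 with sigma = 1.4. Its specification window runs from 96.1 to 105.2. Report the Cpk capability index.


Cpu = (USL - mean) / (3*sigma) = (105.2 - 99.63) / (3*1.4) = 1.3262
Cpl = (mean - LSL) / (3*sigma) = (99.63 - 96.1) / (3*1.4) = 0.8405
Cpk = min(Cpu, Cpl) = 0.8405

0.8405


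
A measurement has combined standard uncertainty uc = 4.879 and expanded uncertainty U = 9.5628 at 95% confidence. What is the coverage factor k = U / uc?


k = U / uc
k = 9.5628 / 4.879
k = 1.96

1.96


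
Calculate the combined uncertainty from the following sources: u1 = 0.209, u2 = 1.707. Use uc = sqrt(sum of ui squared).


uc = sqrt(0.209^2 + 1.707^2)
uc = sqrt(2.95753)
uc = 1.7197

1.7197


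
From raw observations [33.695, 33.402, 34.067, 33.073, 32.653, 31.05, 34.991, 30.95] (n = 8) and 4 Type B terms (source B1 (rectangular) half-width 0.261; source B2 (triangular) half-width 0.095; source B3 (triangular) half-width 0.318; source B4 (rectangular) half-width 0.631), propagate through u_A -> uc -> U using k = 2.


mean = (33.695 + 33.402 + 34.067 + 33.073 + 32.653 + 31.05 + 34.991 + 30.95) / 8 = 32.985125
s = sqrt(sum((x - mean)^2)/(n-1)) = 1.4079452
u_A = s / sqrt(n) = 1.4079452 / sqrt(8) = 0.4977838
u_B1 = 0.261 / sqrt(3) = 0.15068842
u_B2 = 0.095 / sqrt(6) = 0.038783588
u_B3 = 0.318 / sqrt(6) = 0.12982296
u_B4 = 0.631 / sqrt(3) = 0.36430802
uc = sqrt(0.4977838^2 + 0.15068842^2 + 0.038783588^2 + 0.12982296^2 + 0.36430802^2) = 0.64928747
U = k * uc = 2 * 0.64928747
U = 1.2986

1.2986


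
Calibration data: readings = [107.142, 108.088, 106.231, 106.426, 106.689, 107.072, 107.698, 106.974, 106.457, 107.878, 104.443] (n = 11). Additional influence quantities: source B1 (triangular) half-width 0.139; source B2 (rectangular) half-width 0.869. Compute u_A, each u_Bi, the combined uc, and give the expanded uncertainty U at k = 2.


mean = (107.142 + 108.088 + 106.231 + 106.426 + 106.689 + 107.072 + 107.698 + 106.974 + 106.457 + 107.878 + 104.443) / 11 = 106.8270909
s = sqrt(sum((x - mean)^2)/(n-1)) = 0.99948181
u_A = s / sqrt(n) = 0.99948181 / sqrt(11) = 0.3013551
u_B1 = 0.139 / sqrt(6) = 0.056746512
u_B2 = 0.869 / sqrt(3) = 0.50171738
uc = sqrt(0.3013551^2 + 0.056746512^2 + 0.50171738^2) = 0.58800969
U = k * uc = 2 * 0.58800969
U = 1.1760

1.1760


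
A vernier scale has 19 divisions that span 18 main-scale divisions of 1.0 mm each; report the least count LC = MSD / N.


LC = MSD / n_div
= 1.0 / 19
= 0.0526

0.0526


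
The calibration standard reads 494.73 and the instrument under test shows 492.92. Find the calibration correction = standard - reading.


Correction = standard - reading
= 494.73 - 492.92
= 1.8100

1.8100


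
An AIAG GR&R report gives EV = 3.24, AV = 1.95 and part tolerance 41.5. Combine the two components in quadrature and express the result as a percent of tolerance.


GRR = sqrt(EV^2 + AV^2) = sqrt(3.24^2 + 1.95^2) = 3.7815473
%GRR = GRR / tol * 100 = 3.7815473 / 41.5 * 100
%GRR = 9.1122

9.1122


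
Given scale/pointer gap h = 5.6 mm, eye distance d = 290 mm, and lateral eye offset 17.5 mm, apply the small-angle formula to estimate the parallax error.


error = h * offset / d
= 5.6 * 17.5 / 290
= 0.3379

0.3379


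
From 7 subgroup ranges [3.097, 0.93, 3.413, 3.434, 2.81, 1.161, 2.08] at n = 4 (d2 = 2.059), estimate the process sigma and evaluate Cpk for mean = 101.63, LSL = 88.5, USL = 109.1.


R_bar = (3.097 + 0.93 + 3.413 + 3.434 + 2.81 + 1.161 + 2.08) / 7 = 2.4178571
sigma = R_bar / d2 = 2.4178571 / 2.059 = 1.1742871
Cp = (USL - LSL)/(6*sigma) = (109.1 - 88.5)/(6*1.1742871) = 2.9238
Cpu = (109.1 - 101.63)/(3*1.1742871) = 2.1204
Cpl = (101.63 - 88.5)/(3*1.1742871) = 3.7271
Cpk = min(Cpu, Cpl) = 2.1204

2.1204


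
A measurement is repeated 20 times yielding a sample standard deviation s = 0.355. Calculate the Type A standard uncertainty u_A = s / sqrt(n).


u_A = s / sqrt(n)
u_A = 0.355 / sqrt(20)
u_A = 0.355 / 4.472136
u_A = 0.0794

0.0794


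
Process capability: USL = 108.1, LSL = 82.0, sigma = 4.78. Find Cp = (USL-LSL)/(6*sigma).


Cp = (USL - LSL) / (6 * sigma)
= (108.1 - 82.0) / (6 * 4.78)
= 26.1000 / 28.6800
= 0.9100

0.9100


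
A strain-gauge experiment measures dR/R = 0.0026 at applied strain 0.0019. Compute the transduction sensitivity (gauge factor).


GF = (dR/R) / epsilon
= 0.0026 / 0.0019
= 1.3684

1.3684


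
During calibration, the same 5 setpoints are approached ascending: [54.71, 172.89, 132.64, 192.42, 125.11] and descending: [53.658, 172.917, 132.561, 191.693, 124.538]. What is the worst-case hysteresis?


|54.71 - 53.658| = 1.0520
|172.89 - 172.917| = 0.0270
|132.64 - 132.561| = 0.0790
|192.42 - 191.693| = 0.7270
|125.11 - 124.538| = 0.5720
hysteresis = max(diffs) = 1.0520

1.0520


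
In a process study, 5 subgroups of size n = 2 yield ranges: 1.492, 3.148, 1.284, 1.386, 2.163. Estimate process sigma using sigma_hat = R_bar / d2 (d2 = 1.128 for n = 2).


R_bar = (1.492 + 3.148 + 1.284 + 1.386 + 2.163) / 5
R_bar = 9.473 / 5 = 1.8946
sigma_hat = R_bar / d2 = 1.8946 / 1.128 = 1.6796

1.6796


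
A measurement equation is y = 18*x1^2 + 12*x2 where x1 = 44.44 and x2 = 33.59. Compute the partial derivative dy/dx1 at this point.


y = 18*x1^2 + 12*x2
dy/dx1 = 2*18*x1
Evaluate at x1 = 44.44: c1 = 36 * 44.44
c1 = 1599.8400

1599.8400


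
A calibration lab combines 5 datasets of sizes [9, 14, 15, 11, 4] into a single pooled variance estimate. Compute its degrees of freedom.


nu = sum_i (n_i - 1)
nu = ((9 - 1) + (14 - 1) + (15 - 1) + (11 - 1) + (4 - 1))
nu = 8 + 13 + 14 + 10 + 3
nu = 48

48


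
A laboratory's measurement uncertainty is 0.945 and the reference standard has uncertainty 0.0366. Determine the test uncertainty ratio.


TUR = u_lab / u_ref
= 0.945 / 0.0366
= 25.8197

25.8197


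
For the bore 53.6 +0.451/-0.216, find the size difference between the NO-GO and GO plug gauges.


GO = nominal - lower_tol (smallest hole = maximum material condition)
GO = 53.6 - 0.216 = 53.384
NO-GO = nominal + upper_tol (largest hole = least material condition)
NO-GO = 53.6 + 0.451 = 54.051
spread = NO-GO - GO = 54.051 - 53.384 = 0.6670

0.6670


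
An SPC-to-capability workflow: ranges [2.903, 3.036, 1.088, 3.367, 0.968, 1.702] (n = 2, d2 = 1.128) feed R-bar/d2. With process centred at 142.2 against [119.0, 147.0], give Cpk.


R_bar = (2.903 + 3.036 + 1.088 + 3.367 + 0.968 + 1.702) / 6 = 2.1773333
sigma = R_bar / d2 = 2.1773333 / 1.128 = 1.93026
Cp = (USL - LSL)/(6*sigma) = (147.0 - 119.0)/(6*1.93026) = 2.4176
Cpu = (147.0 - 142.2)/(3*1.93026) = 0.8289
Cpl = (142.2 - 119.0)/(3*1.93026) = 4.0064
Cpk = min(Cpu, Cpl) = 0.8289

0.8289


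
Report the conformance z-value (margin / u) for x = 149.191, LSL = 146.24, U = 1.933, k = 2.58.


u = U / k = 1.933 / 2.58 = 0.74922481
margin = |LSL - x| = |146.24 - 149.191| = 2.951
z = margin / u = 2.951 / 0.74922481
z = 3.9387

3.9387


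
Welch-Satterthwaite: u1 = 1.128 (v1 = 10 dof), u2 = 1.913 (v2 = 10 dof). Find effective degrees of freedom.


uc = sqrt(u1^2 + u2^2) = sqrt(1.128^2 + 1.913^2) = 2.2208001
v_eff = uc^4 / (u1^4/v1 + u2^4/v2)
= 2.2208001^4 / (1.128^4/10 + 1.913^4/10)
= 24.324161 / 1.5011406
v_eff = 16.2038

16.2038


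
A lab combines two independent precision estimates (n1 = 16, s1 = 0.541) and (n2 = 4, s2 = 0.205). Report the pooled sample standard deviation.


s_p = sqrt(((n1-1)*s1^2 + (n2-1)*s2^2) / (n1+n2-2))
numerator = (16-1)*0.541^2 + (4-1)*0.205^2 = 4.390215 + 0.126075 = 4.51629
denominator = 16 + 4 - 2 = 18
s_p^2 = 4.51629 / 18 = 0.250905
s_p = sqrt(0.250905) = 0.5009

0.5009


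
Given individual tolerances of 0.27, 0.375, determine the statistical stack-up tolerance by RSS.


RSS = sqrt(0.27^2 + 0.375^2)
= sqrt(0.213525)
= 0.4621

0.4621


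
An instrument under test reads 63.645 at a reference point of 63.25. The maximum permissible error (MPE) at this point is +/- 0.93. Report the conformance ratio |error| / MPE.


e = indication - reference = 63.645 - 63.25 = 0.3950
|e| = 0.3950
ratio = |e| / MPE = 0.3950 / 0.93
ratio = 0.4247

0.4247


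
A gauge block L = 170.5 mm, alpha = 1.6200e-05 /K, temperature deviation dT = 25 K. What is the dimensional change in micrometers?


dL = L * alpha * dT
= 170.5 * 1.6200e-05 * 25
= 0.0690525 mm
dL_um = 0.0690525 * 1000 = 69.0525 um

69.0525


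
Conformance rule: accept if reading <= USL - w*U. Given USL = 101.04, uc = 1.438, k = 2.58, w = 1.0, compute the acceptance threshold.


U = k * uc = 2.58 * 1.438 = 3.71004
guard band g = w * U = 1.0 * 3.71004 = 3.71004
AL = USL - g = 101.04 - 3.71004
AL = 97.3300

97.3300


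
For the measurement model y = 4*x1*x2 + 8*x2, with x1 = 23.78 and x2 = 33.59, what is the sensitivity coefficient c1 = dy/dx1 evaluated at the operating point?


y = 4*x1*x2 + 8*x2
dy/dx1 = 4*x2
Evaluate at x2 = 33.59: c1 = 4 * 33.59
c1 = 134.3600

134.3600


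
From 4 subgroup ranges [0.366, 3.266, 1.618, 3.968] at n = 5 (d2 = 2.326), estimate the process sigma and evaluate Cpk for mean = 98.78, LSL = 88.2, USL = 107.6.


R_bar = (0.366 + 3.266 + 1.618 + 3.968) / 4 = 2.3045
sigma = R_bar / d2 = 2.3045 / 2.326 = 0.99075666
Cp = (USL - LSL)/(6*sigma) = (107.6 - 88.2)/(6*0.99075666) = 3.2635
Cpu = (107.6 - 98.78)/(3*0.99075666) = 2.9674
Cpl = (98.78 - 88.2)/(3*0.99075666) = 3.5596
Cpk = min(Cpu, Cpl) = 2.9674

2.9674


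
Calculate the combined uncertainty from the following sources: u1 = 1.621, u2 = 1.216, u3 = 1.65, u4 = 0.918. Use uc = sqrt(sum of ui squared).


uc = sqrt(1.621^2 + 1.216^2 + 1.65^2 + 0.918^2)
uc = sqrt(7.671521)
uc = 2.7698

2.7698


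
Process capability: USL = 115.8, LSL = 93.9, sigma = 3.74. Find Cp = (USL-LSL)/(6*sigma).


Cp = (USL - LSL) / (6 * sigma)
= (115.8 - 93.9) / (6 * 3.74)
= 21.9000 / 22.4400
= 0.9759

0.9759


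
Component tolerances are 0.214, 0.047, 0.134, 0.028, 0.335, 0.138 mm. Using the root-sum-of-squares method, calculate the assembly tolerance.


RSS = sqrt(0.214^2 + 0.047^2 + 0.134^2 + 0.028^2 + 0.335^2 + 0.138^2)
= sqrt(0.198014)
= 0.4450

0.4450


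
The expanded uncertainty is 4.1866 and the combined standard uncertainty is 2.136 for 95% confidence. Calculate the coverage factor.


k = U / uc
k = 4.1866 / 2.136
k = 1.96

1.96


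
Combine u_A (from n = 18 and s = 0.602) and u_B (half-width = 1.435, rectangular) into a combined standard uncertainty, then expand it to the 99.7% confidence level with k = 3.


u_A = s / sqrt(n) = 0.602 / sqrt(18) = 0.14189276
u_B = half_width / sqrt(3) = 1.435 / sqrt(3) = 0.82849764
uc = sqrt(u_A^2 + u_B^2) = sqrt(0.14189276^2 + 0.82849764^2) = 0.84056046
U = k * uc = 3 * 0.84056046
U = 2.5217

2.5217


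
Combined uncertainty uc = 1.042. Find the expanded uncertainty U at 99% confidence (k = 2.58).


U = k * uc
U = 2.58 * 1.042
U = 2.6884

2.6884


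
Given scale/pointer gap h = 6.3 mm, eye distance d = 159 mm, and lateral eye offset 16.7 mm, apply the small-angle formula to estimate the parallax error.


error = h * offset / d
= 6.3 * 16.7 / 159
= 0.6617

0.6617


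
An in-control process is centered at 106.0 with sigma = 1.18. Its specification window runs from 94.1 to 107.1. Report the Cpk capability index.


Cpu = (USL - mean) / (3*sigma) = (107.1 - 106.0) / (3*1.18) = 0.3107
Cpl = (mean - LSL) / (3*sigma) = (106.0 - 94.1) / (3*1.18) = 3.3616
Cpk = min(Cpu, Cpl) = 0.3107

0.3107


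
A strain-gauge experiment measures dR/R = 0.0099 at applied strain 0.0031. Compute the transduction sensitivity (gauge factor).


GF = (dR/R) / epsilon
= 0.0099 / 0.0031
= 3.1935

3.1935


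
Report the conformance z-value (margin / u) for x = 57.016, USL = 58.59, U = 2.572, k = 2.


u = U / k = 2.572 / 2 = 1.286
margin = |USL - x| = |58.59 - 57.016| = 1.574
z = margin / u = 1.574 / 1.286
z = 1.2240

1.2240


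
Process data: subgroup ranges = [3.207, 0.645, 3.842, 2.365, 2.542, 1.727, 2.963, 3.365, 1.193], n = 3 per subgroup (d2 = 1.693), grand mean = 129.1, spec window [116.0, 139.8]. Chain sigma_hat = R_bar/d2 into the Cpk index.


R_bar = (3.207 + 0.645 + 3.842 + 2.365 + 2.542 + 1.727 + 2.963 + 3.365 + 1.193) / 9 = 2.4276667
sigma = R_bar / d2 = 2.4276667 / 1.693 = 1.4339437
Cp = (USL - LSL)/(6*sigma) = (139.8 - 116.0)/(6*1.4339437) = 2.7663
Cpu = (139.8 - 129.1)/(3*1.4339437) = 2.4873
Cpl = (129.1 - 116.0)/(3*1.4339437) = 3.0452
Cpk = min(Cpu, Cpl) = 2.4873

2.4873


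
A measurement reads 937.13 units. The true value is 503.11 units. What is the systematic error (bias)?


Systematic error = measured - true
= 937.13 - 503.11
= 434.0200

434.0200


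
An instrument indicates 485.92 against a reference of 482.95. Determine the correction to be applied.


Correction = standard - reading
= 482.95 - 485.92
= -2.9700

-2.9700


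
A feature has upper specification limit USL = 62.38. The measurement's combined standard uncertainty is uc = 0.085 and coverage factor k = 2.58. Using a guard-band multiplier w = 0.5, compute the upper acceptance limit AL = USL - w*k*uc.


U = k * uc = 2.58 * 0.085 = 0.2193
guard band g = w * U = 0.5 * 0.2193 = 0.10965
AL = USL - g = 62.38 - 0.10965
AL = 62.2704

62.2704


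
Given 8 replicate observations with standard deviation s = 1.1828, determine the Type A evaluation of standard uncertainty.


u_A = s / sqrt(n)
u_A = 1.1828 / sqrt(8)
u_A = 1.1828 / 2.8284271
u_A = 0.4182

0.4182


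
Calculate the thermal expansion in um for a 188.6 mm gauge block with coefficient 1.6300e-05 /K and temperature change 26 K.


dL = L * alpha * dT
= 188.6 * 1.6300e-05 * 26
= 0.0799287 mm
dL_um = 0.0799287 * 1000 = 79.9287 um

79.9287


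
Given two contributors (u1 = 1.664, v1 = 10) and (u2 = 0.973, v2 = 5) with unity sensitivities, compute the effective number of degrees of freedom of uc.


uc = sqrt(u1^2 + u2^2) = sqrt(1.664^2 + 0.973^2) = 1.9275957
v_eff = uc^4 / (u1^4/v1 + u2^4/v2)
= 1.9275957^4 / (1.664^4/10 + 0.973^4/5)
= 13.80587 / 0.94593767
v_eff = 14.5949

14.5949


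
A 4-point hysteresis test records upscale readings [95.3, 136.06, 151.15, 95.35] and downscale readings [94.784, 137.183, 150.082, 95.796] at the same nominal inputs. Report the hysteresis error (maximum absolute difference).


|95.3 - 94.784| = 0.5160
|136.06 - 137.183| = 1.1230
|151.15 - 150.082| = 1.0680
|95.35 - 95.796| = 0.4460
hysteresis = max(diffs) = 1.1230

1.1230


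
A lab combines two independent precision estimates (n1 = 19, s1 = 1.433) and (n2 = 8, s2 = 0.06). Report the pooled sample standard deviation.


s_p = sqrt(((n1-1)*s1^2 + (n2-1)*s2^2) / (n1+n2-2))
numerator = (19-1)*1.433^2 + (8-1)*0.06^2 = 36.962802 + 0.0252 = 36.988002
denominator = 19 + 8 - 2 = 25
s_p^2 = 36.988002 / 25 = 1.4795201
s_p = sqrt(1.4795201) = 1.2164

1.2164


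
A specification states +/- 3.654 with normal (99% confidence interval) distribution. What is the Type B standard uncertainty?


u_B = half_width / 2.576
u_B = 3.654 / 2.576
u_B = 1.4185

1.4185


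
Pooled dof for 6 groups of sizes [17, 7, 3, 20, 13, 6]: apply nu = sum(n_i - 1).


nu = sum_i (n_i - 1)
nu = ((17 - 1) + (7 - 1) + (3 - 1) + (20 - 1) + (13 - 1) + (6 - 1))
nu = 16 + 6 + 2 + 19 + 12 + 5
nu = 60

60


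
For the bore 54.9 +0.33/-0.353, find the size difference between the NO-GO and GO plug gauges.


GO = nominal - lower_tol (smallest hole = maximum material condition)
GO = 54.9 - 0.353 = 54.547
NO-GO = nominal + upper_tol (largest hole = least material condition)
NO-GO = 54.9 + 0.33 = 55.23
spread = NO-GO - GO = 55.23 - 54.547 = 0.6830

0.6830


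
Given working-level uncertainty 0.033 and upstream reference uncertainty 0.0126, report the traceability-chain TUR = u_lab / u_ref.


TUR = u_lab / u_ref
= 0.033 / 0.0126
= 2.6190

2.6190


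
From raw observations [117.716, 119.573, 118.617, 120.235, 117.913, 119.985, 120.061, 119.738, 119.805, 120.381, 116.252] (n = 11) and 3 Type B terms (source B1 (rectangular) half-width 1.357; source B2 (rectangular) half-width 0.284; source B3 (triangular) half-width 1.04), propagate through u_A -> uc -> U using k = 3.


mean = (117.716 + 119.573 + 118.617 + 120.235 + 117.913 + 119.985 + 120.061 + 119.738 + 119.805 + 120.381 + 116.252) / 11 = 119.116
s = sqrt(sum((x - mean)^2)/(n-1)) = 1.3202171
u_A = s / sqrt(n) = 1.3202171 / sqrt(11) = 0.39806043
u_B1 = 1.357 / sqrt(3) = 0.78346432
u_B2 = 0.284 / sqrt(3) = 0.16396748
u_B3 = 1.04 / sqrt(6) = 0.42457822
uc = sqrt(0.39806043^2 + 0.78346432^2 + 0.16396748^2 + 0.42457822^2) = 0.98965673
U = k * uc = 3 * 0.98965673
U = 2.9690

2.9690


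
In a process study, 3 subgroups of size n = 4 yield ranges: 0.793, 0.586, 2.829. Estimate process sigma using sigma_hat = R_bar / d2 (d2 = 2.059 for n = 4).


R_bar = (0.793 + 0.586 + 2.829) / 3
R_bar = 4.208 / 3 = 1.4026667
sigma_hat = R_bar / d2 = 1.4026667 / 2.059 = 0.6812

0.6812


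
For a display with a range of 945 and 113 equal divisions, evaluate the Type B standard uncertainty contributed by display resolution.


resolution = range / divisions
resolution = 945 / 113 = 8.3628319
u_res = resolution / (2*sqrt(3))
u_res = 8.3628319 / 3.4641016
u_res = 2.4141

2.4141


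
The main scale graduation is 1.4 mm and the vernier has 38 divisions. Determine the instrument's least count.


LC = MSD / n_div
= 1.4 / 38
= 0.0368

0.0368


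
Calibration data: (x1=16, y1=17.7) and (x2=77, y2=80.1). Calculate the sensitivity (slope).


slope = (y2 - y1) / (x2 - x1)
= (80.1 - 17.7) / (77 - 16)
= 62.4000 / 61
= 1.0230

1.0230


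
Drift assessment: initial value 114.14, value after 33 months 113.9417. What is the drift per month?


rate = (v2 - v1) / months
= (113.9417 - 114.14) / 33
= -0.1983 / 33
= -0.0060

-0.0060


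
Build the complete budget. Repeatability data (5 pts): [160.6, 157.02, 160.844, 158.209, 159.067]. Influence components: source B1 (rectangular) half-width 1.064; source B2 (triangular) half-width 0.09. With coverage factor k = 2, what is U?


mean = (160.6 + 157.02 + 160.844 + 158.209 + 159.067) / 5 = 159.148
s = sqrt(sum((x - mean)^2)/(n-1)) = 1.612559
u_A = s / sqrt(n) = 1.612559 / sqrt(5) = 0.72115831
u_B1 = 1.064 / sqrt(3) = 0.61430069
u_B2 = 0.09 / sqrt(6) = 0.036742346
uc = sqrt(0.72115831^2 + 0.61430069^2 + 0.036742346^2) = 0.94804253
U = k * uc = 2 * 0.94804253
U = 1.8961

1.8961


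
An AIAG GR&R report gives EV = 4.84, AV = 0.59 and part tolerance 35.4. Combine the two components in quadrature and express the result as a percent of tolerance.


GRR = sqrt(EV^2 + AV^2) = sqrt(4.84^2 + 0.59^2) = 4.8758281
%GRR = GRR / tol * 100 = 4.8758281 / 35.4 * 100
%GRR = 13.7735

13.7735


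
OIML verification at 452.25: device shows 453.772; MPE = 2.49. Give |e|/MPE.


e = indication - reference = 453.772 - 452.25 = 1.5220
|e| = 1.5220
ratio = |e| / MPE = 1.5220 / 2.49
ratio = 0.6112

0.6112


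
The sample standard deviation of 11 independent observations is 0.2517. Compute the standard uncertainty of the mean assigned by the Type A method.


u_A = s / sqrt(n)
u_A = 0.2517 / sqrt(11)
u_A = 0.2517 / 3.3166248
u_A = 0.0759

0.0759
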